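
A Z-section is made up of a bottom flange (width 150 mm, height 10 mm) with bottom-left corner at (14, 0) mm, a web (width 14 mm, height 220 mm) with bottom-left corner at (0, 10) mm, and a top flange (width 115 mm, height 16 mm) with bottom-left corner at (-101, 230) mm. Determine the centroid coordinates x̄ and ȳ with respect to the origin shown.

x̄ = 11.69 mm, ȳ = 126.95 mm

Part | A | x̄ᵢ | ȳᵢ | A·x̄ᵢ | A·ȳᵢ
bottom flange | 1500.00 | 89.00 | 5.00 | 133500.00 | 7500.00
web | 3080.00 | 7.00 | 120.00 | 21560.00 | 369600.00
top flange | 1840.00 | -43.50 | 238.00 | -80040.00 | 437920.00
Σ | 6420.00 |  |  | 75020.00 | 815020.00
x̄ = 75020.00 / 6420.00 = 11.69 mm
ȳ = 815020.00 / 6420.00 = 126.95 mm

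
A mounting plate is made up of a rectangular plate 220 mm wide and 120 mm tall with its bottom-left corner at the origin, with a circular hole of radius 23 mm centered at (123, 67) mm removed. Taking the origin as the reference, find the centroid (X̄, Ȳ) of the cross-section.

plate: A = 220 × 120 = 26400.00, centroid at (110.00, 60.00).
hole: A = −π·23² = -1661.90, centroid at (123.00, 67.00).
ΣA = 24738.10 mm²
ΣAX̄ = (26400.00)(110.00) + (-1661.90)(123.00) = 2699585.99 mm³
ΣAȲ = (26400.00)(60.00) + (-1661.90)(67.00) = 1472652.53 mm³
X̄ = 2699585.99 / 24738.10 = 109.13 mm
Ȳ = 1472652.53 / 24738.10 = 59.53 mm

X̄ = 109.13 mm, Ȳ = 59.53 mm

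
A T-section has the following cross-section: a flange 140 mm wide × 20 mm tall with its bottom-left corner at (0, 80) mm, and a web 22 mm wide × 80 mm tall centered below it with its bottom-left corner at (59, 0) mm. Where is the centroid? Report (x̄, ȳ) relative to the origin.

web: A = 22 × 80 = 1760.00, centroid at (70.00, 40.00).
flange: A = 140 × 20 = 2800.00, centroid at (70.00, 90.00).
ΣA = 4560.00 mm², ΣAx̄ = 319200.00 mm³, ΣAȳ = 322400.00 mm³.
x̄ = 319200.00/4560.00 = 70.00 mm; ȳ = 322400.00/4560.00 = 70.70 mm.

x̄ = 70.00 mm, ȳ = 70.70 mm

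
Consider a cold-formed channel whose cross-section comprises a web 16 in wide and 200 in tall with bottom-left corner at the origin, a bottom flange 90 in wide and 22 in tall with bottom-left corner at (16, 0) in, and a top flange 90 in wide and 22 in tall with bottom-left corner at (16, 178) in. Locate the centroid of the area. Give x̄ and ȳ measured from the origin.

x̄ = 37.31 in, ȳ = 100.00 in

Part | A | x̄ᵢ | ȳᵢ | A·x̄ᵢ | A·ȳᵢ
web | 3200.00 | 8.00 | 100.00 | 25600.00 | 320000.00
bottom flange | 1980.00 | 61.00 | 11.00 | 120780.00 | 21780.00
top flange | 1980.00 | 61.00 | 189.00 | 120780.00 | 374220.00
Σ | 7160.00 |  |  | 267160.00 | 716000.00
x̄ = 267160.00 / 7160.00 = 37.31 in
ȳ = 716000.00 / 7160.00 = 100.00 in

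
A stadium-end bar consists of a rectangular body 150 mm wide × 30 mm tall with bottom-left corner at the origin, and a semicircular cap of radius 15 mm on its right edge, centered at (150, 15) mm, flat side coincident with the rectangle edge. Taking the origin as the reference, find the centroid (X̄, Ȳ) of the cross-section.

X̄ = 80.93 mm, Ȳ = 15.00 mm

rectangular body: A = 150 × 30 = 4500.00, centroid at (75.00, 15.00).
semicircular end: A = ½π·15² = 353.43, centroid at (156.37, 15.00).
ΣA = 4853.43 mm²
ΣAX̄ = (4500.00)(75.00) + (353.43)(156.37) = 392764.38 mm³
ΣAȲ = (4500.00)(15.00) + (353.43)(15.00) = 72801.44 mm³
X̄ = 392764.38 / 4853.43 = 80.93 mm
Ȳ = 72801.44 / 4853.43 = 15.00 mm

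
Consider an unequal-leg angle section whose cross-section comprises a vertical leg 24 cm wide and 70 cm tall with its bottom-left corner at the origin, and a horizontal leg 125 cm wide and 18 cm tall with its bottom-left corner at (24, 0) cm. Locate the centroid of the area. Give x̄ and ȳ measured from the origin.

x̄ = 54.65 cm, ȳ = 20.11 cm

vertical leg: A = 24 × 70 = 1680.00, centroid at (12.00, 35.00).
horizontal leg: A = 125 × 18 = 2250.00, centroid at (86.50, 9.00).
ΣA = 3930.00 cm²
ΣAx̄ = (1680.00)(12.00) + (2250.00)(86.50) = 214785.00 cm³
ΣAȳ = (1680.00)(35.00) + (2250.00)(9.00) = 79050.00 cm³
x̄ = 214785.00 / 3930.00 = 54.65 cm
ȳ = 79050.00 / 3930.00 = 20.11 cm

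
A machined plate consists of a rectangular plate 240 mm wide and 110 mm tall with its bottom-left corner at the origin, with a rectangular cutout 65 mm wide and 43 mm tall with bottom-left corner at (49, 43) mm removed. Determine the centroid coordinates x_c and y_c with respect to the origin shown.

plate: A = 240 × 110 = 26400.00, centroid at (120.00, 55.00).
hole: A = −(65 × 43) = -2795.00, centroid at (81.50, 64.50).
ΣA = 23605.00 mm², ΣAx_c = 2940207.50 mm³, ΣAy_c = 1271722.50 mm³.
x_c = 2940207.50/23605.00 = 124.56 mm; y_c = 1271722.50/23605.00 = 53.88 mm.

x_c = 124.56 mm, y_c = 53.88 mm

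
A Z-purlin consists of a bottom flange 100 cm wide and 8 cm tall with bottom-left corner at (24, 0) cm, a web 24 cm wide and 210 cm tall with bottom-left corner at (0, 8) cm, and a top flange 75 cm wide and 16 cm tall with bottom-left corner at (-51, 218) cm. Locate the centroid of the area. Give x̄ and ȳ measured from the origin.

bottom flange: A = 100 × 8 = 800.00, centroid at (74.00, 4.00).
web: A = 24 × 210 = 5040.00, centroid at (12.00, 113.00).
top flange: A = 75 × 16 = 1200.00, centroid at (-13.50, 226.00).
ΣA = 7040.00 cm²
ΣAx̄ = (800.00)(74.00) + (5040.00)(12.00) + (1200.00)(-13.50) = 103480.00 cm³
ΣAȳ = (800.00)(4.00) + (5040.00)(113.00) + (1200.00)(226.00) = 843920.00 cm³
x̄ = 103480.00 / 7040.00 = 14.70 cm
ȳ = 843920.00 / 7040.00 = 119.88 cm

x̄ = 14.70 cm, ȳ = 119.88 cm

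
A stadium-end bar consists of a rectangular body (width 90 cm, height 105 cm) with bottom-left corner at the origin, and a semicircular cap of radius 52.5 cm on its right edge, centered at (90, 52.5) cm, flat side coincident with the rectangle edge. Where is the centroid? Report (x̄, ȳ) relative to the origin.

rectangular body: A = 90 × 105 = 9450.00, centroid at (45.00, 52.50).
semicircular end: A = ½π·52.5² = 4329.51, centroid at (112.28, 52.50).
ΣA = 13779.51 cm²
ΣAx̄ = (9450.00)(45.00) + (4329.51)(112.28) = 911374.41 cm³
ΣAȳ = (9450.00)(52.50) + (4329.51)(52.50) = 723424.14 cm³
x̄ = 911374.41 / 13779.51 = 66.14 cm
ȳ = 723424.14 / 13779.51 = 52.50 cm

x̄ = 66.14 cm, ȳ = 52.50 cm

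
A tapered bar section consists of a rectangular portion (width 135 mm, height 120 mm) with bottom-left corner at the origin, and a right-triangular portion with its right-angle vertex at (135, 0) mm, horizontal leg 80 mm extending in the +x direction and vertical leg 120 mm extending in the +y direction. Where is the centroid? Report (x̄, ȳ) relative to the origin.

rectangular portion: A = 135 × 120 = 16200.00, centroid at (67.50, 60.00).
triangular portion: A = ½·80·120 = 4800.00, centroid at (161.67, 40.00).
ΣA = 21000.00 mm²
ΣAx̄ = (16200.00)(67.50) + (4800.00)(161.67) = 1869500.00 mm³
ΣAȳ = (16200.00)(60.00) + (4800.00)(40.00) = 1164000.00 mm³
x̄ = 1869500.00 / 21000.00 = 89.02 mm
ȳ = 1164000.00 / 21000.00 = 55.43 mm

x̄ = 89.02 mm, ȳ = 55.43 mm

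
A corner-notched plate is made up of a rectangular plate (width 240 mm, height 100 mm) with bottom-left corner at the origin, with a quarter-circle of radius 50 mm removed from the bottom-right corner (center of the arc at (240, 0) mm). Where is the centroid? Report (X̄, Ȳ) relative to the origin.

plate: A = 240 × 100 = 24000.00, centroid at (120.00, 50.00).
removed quarter-circle: A = −¼π·50² = -1963.50, centroid at (218.78, 21.22).
ΣA = 22036.50 mm²
ΣAX̄ = (24000.00)(120.00) + (-1963.50)(218.78) = 2450427.77 mm³
ΣAȲ = (24000.00)(50.00) + (-1963.50)(21.22) = 1158333.33 mm³
X̄ = 2450427.77 / 22036.50 = 111.20 mm
Ȳ = 1158333.33 / 22036.50 = 52.56 mm

X̄ = 111.20 mm, Ȳ = 52.56 mm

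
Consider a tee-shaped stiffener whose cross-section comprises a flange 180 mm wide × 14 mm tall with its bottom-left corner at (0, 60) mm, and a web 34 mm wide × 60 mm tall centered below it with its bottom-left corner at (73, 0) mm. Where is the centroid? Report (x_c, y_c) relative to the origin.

web: A = 34 × 60 = 2040.00, centroid at (90.00, 30.00).
flange: A = 180 × 14 = 2520.00, centroid at (90.00, 67.00).
ΣA = 4560.00 mm², ΣAx_c = 410400.00 mm³, ΣAy_c = 230040.00 mm³.
x_c = 410400.00/4560.00 = 90.00 mm; y_c = 230040.00/4560.00 = 50.45 mm.

x_c = 90.00 mm, y_c = 50.45 mm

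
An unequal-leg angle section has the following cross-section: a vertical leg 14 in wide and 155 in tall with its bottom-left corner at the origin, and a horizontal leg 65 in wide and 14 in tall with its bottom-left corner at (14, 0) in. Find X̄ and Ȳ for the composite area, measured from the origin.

X̄ = 18.67 in, Ȳ = 56.67 in

vertical leg: A = 14 × 155 = 2170.00, centroid at (7.00, 77.50).
horizontal leg: A = 65 × 14 = 910.00, centroid at (46.50, 7.00).
ΣA = 3080.00 in², ΣAX̄ = 57505.00 in³, ΣAȲ = 174545.00 in³.
X̄ = 57505.00/3080.00 = 18.67 in; Ȳ = 174545.00/3080.00 = 56.67 in.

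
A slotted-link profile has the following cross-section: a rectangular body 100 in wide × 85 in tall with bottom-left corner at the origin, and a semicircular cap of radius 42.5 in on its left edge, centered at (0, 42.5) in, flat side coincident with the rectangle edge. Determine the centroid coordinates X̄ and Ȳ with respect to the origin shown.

rectangular body: A = 100 × 85 = 8500.00, centroid at (50.00, 42.50).
semicircular end: A = ½π·42.5² = 2837.25, centroid at (-18.04, 42.50).
ΣA = 11337.25 in²
ΣAX̄ = (8500.00)(50.00) + (2837.25)(-18.04) = 373822.92 in³
ΣAȲ = (8500.00)(42.50) + (2837.25)(42.50) = 481833.16 in³
X̄ = 373822.92 / 11337.25 = 32.97 in
Ȳ = 481833.16 / 11337.25 = 42.50 in

X̄ = 32.97 in, Ȳ = 42.50 in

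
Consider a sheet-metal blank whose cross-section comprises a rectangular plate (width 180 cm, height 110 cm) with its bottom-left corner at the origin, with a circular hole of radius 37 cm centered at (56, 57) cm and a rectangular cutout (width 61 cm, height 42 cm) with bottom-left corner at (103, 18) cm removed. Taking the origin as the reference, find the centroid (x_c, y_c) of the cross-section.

x_c = 92.69 cm, y_c = 57.50 cm

Part | A | x̄ᵢ | ȳᵢ | A·x̄ᵢ | A·ȳᵢ
plate | 19800.00 | 90.00 | 55.00 | 1782000.00 | 1089000.00
hole 1 | -4300.84 | 56.00 | 57.00 | -240847.06 | -245147.90
hole 2 | -2562.00 | 133.50 | 39.00 | -342027.00 | -99918.00
Σ | 12937.16 |  |  | 1199125.94 | 743934.10
x_c = 1199125.94 / 12937.16 = 92.69 cm
y_c = 743934.10 / 12937.16 = 57.50 cm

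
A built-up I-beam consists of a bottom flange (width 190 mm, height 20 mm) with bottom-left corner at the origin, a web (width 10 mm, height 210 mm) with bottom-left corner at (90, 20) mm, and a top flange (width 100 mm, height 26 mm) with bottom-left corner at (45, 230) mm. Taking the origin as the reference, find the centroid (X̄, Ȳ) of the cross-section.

X̄ = 95.00 mm, Ȳ = 109.68 mm

bottom flange: A = 190 × 20 = 3800.00, centroid at (95.00, 10.00).
web: A = 10 × 210 = 2100.00, centroid at (95.00, 125.00).
top flange: A = 100 × 26 = 2600.00, centroid at (95.00, 243.00).
ΣA = 8500.00 mm²
ΣAX̄ = (3800.00)(95.00) + (2100.00)(95.00) + (2600.00)(95.00) = 807500.00 mm³
ΣAȲ = (3800.00)(10.00) + (2100.00)(125.00) + (2600.00)(243.00) = 932300.00 mm³
X̄ = 807500.00 / 8500.00 = 95.00 mm
Ȳ = 932300.00 / 8500.00 = 109.68 mm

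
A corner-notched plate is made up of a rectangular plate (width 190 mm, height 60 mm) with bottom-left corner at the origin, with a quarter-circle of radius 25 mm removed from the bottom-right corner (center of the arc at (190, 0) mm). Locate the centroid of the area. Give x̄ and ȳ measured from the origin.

x̄ = 91.20 mm, ȳ = 30.87 mm

plate: A = 190 × 60 = 11400.00, centroid at (95.00, 30.00).
removed quarter-circle: A = −¼π·25² = -490.87, centroid at (179.39, 10.61).
ΣA = 10909.13 mm²
ΣAx̄ = (11400.00)(95.00) + (-490.87)(179.39) = 994942.30 mm³
ΣAȳ = (11400.00)(30.00) + (-490.87)(10.61) = 336791.67 mm³
x̄ = 994942.30 / 10909.13 = 91.20 mm
ȳ = 336791.67 / 10909.13 = 30.87 mm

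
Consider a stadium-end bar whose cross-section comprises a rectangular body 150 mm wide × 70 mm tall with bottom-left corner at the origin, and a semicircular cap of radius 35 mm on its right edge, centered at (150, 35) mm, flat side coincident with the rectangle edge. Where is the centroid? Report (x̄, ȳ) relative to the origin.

rectangular body: A = 150 × 70 = 10500.00, centroid at (75.00, 35.00).
semicircular end: A = ½π·35² = 1924.23, centroid at (164.85, 35.00).
ΣA = 12424.23 mm²
ΣAx̄ = (10500.00)(75.00) + (1924.23)(164.85) = 1104717.16 mm³
ΣAȳ = (10500.00)(35.00) + (1924.23)(35.00) = 434847.89 mm³
x̄ = 1104717.16 / 12424.23 = 88.92 mm
ȳ = 434847.89 / 12424.23 = 35.00 mm

x̄ = 88.92 mm, ȳ = 35.00 mm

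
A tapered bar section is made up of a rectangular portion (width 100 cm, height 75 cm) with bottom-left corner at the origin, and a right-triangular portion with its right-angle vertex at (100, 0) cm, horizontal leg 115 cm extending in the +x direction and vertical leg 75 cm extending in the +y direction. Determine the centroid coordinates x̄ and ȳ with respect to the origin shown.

rectangular portion: A = 100 × 75 = 7500.00, centroid at (50.00, 37.50).
triangular portion: A = ½·115·75 = 4312.50, centroid at (138.33, 25.00).
ΣA = 11812.50 cm²
ΣAx̄ = (7500.00)(50.00) + (4312.50)(138.33) = 971562.50 cm³
ΣAȳ = (7500.00)(37.50) + (4312.50)(25.00) = 389062.50 cm³
x̄ = 971562.50 / 11812.50 = 82.25 cm
ȳ = 389062.50 / 11812.50 = 32.94 cm

x̄ = 82.25 cm, ȳ = 32.94 cm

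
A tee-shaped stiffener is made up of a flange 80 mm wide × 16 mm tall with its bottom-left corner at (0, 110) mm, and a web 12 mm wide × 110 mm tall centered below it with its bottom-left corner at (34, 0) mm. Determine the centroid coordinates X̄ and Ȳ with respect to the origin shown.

X̄ = 40.00 mm, Ȳ = 86.02 mm

web: A = 12 × 110 = 1320.00, centroid at (40.00, 55.00).
flange: A = 80 × 16 = 1280.00, centroid at (40.00, 118.00).
ΣA = 2600.00 mm², ΣAX̄ = 104000.00 mm³, ΣAȲ = 223640.00 mm³.
X̄ = 104000.00/2600.00 = 40.00 mm; Ȳ = 223640.00/2600.00 = 86.02 mm.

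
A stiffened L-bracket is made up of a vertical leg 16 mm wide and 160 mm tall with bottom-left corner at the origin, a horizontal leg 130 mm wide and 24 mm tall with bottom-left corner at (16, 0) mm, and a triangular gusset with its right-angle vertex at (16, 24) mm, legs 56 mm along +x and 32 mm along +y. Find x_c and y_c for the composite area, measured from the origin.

Part | A | x̄ᵢ | ȳᵢ | A·x̄ᵢ | A·ȳᵢ
vertical leg | 2560.00 | 8.00 | 80.00 | 20480.00 | 204800.00
horizontal leg | 3120.00 | 81.00 | 12.00 | 252720.00 | 37440.00
gusset | 896.00 | 34.67 | 34.67 | 31061.33 | 31061.33
Σ | 6576.00 |  |  | 304261.33 | 273301.33
x_c = 304261.33 / 6576.00 = 46.27 mm
y_c = 273301.33 / 6576.00 = 41.56 mm

x_c = 46.27 mm, y_c = 41.56 mm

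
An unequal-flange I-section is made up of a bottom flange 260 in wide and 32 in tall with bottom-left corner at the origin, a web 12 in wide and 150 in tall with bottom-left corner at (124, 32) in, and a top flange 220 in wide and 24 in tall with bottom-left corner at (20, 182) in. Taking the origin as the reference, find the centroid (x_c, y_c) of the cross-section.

bottom flange: A = 260 × 32 = 8320.00, centroid at (130.00, 16.00).
web: A = 12 × 150 = 1800.00, centroid at (130.00, 107.00).
top flange: A = 220 × 24 = 5280.00, centroid at (130.00, 194.00).
ΣA = 15400.00 in², ΣAx_c = 2002000.00 in³, ΣAy_c = 1350040.00 in³.
x_c = 2002000.00/15400.00 = 130.00 in; y_c = 1350040.00/15400.00 = 87.66 in.

x_c = 130.00 in, y_c = 87.66 in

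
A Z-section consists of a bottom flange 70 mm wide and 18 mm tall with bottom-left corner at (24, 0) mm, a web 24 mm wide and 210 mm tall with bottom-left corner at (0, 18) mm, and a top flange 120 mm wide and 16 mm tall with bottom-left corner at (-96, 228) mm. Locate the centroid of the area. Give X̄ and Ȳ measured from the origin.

X̄ = 7.99 mm, Ȳ = 131.92 mm

Part | A | x̄ᵢ | ȳᵢ | A·x̄ᵢ | A·ȳᵢ
bottom flange | 1260.00 | 59.00 | 9.00 | 74340.00 | 11340.00
web | 5040.00 | 12.00 | 123.00 | 60480.00 | 619920.00
top flange | 1920.00 | -36.00 | 236.00 | -69120.00 | 453120.00
Σ | 8220.00 |  |  | 65700.00 | 1084380.00
X̄ = 65700.00 / 8220.00 = 7.99 mm
Ȳ = 1084380.00 / 8220.00 = 131.92 mm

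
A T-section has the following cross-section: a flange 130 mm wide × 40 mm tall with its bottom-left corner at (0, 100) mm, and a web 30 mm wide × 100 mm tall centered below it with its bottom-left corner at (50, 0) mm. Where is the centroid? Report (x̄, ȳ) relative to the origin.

Part | A | x̄ᵢ | ȳᵢ | A·x̄ᵢ | A·ȳᵢ
web | 3000.00 | 65.00 | 50.00 | 195000.00 | 150000.00
flange | 5200.00 | 65.00 | 120.00 | 338000.00 | 624000.00
Σ | 8200.00 |  |  | 533000.00 | 774000.00
x̄ = 533000.00 / 8200.00 = 65.00 mm
ȳ = 774000.00 / 8200.00 = 94.39 mm

x̄ = 65.00 mm, ȳ = 94.39 mm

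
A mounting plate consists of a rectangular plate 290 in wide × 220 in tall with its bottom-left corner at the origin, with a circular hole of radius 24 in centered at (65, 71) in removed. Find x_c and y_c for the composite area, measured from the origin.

plate: A = 290 × 220 = 63800.00, centroid at (145.00, 110.00).
hole: A = −π·24² = -1809.56, centroid at (65.00, 71.00).
ΣA = 61990.44 in²
ΣAx_c = (63800.00)(145.00) + (-1809.56)(65.00) = 9133378.77 in³
ΣAy_c = (63800.00)(110.00) + (-1809.56)(71.00) = 6889521.43 in³
x_c = 9133378.77 / 61990.44 = 147.34 in
y_c = 6889521.43 / 61990.44 = 111.14 in

x_c = 147.34 in, y_c = 111.14 in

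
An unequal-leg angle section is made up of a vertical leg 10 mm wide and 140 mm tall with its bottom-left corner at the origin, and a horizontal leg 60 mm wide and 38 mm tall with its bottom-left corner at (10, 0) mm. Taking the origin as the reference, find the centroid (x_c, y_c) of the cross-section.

x_c = 26.68 mm, y_c = 38.40 mm

vertical leg: A = 10 × 140 = 1400.00, centroid at (5.00, 70.00).
horizontal leg: A = 60 × 38 = 2280.00, centroid at (40.00, 19.00).
ΣA = 3680.00 mm²
ΣAx_c = (1400.00)(5.00) + (2280.00)(40.00) = 98200.00 mm³
ΣAy_c = (1400.00)(70.00) + (2280.00)(19.00) = 141320.00 mm³
x_c = 98200.00 / 3680.00 = 26.68 mm
y_c = 141320.00 / 3680.00 = 38.40 mm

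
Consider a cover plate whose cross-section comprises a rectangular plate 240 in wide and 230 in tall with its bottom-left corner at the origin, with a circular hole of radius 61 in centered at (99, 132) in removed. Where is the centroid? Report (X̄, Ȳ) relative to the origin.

X̄ = 125.64 in, Ȳ = 110.43 in

plate: A = 240 × 230 = 55200.00, centroid at (120.00, 115.00).
hole: A = −π·61² = -11689.87, centroid at (99.00, 132.00).
ΣA = 43510.13 in², ΣAX̄ = 5466703.24 in³, ΣAȲ = 4804937.65 in³.
X̄ = 5466703.24/43510.13 = 125.64 in; Ȳ = 4804937.65/43510.13 = 110.43 in.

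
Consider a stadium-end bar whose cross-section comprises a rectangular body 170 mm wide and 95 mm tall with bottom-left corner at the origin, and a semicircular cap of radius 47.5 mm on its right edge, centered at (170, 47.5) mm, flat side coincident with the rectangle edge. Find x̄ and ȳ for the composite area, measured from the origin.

x̄ = 103.92 mm, ȳ = 47.50 mm

Part | A | x̄ᵢ | ȳᵢ | A·x̄ᵢ | A·ȳᵢ
rectangular body | 16150.00 | 85.00 | 47.50 | 1372750.00 | 767125.00
semicircular end | 3544.11 | 190.16 | 47.50 | 673946.48 | 168345.19
Σ | 19694.11 |  |  | 2046696.48 | 935470.19
x̄ = 2046696.48 / 19694.11 = 103.92 mm
ȳ = 935470.19 / 19694.11 = 47.50 mm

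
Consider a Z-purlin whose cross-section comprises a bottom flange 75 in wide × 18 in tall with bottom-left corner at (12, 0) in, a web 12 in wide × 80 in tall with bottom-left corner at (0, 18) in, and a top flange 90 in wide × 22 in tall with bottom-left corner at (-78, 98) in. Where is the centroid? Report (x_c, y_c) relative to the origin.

x_c = 1.69 in, y_c = 66.12 in

bottom flange: A = 75 × 18 = 1350.00, centroid at (49.50, 9.00).
web: A = 12 × 80 = 960.00, centroid at (6.00, 58.00).
top flange: A = 90 × 22 = 1980.00, centroid at (-33.00, 109.00).
ΣA = 4290.00 in², ΣAx_c = 7245.00 in³, ΣAy_c = 283650.00 in³.
x_c = 7245.00/4290.00 = 1.69 in; y_c = 283650.00/4290.00 = 66.12 in.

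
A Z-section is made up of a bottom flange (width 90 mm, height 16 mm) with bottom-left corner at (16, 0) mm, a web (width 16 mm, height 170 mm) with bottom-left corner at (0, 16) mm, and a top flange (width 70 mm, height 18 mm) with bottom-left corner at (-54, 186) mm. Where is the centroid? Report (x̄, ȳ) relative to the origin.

bottom flange: A = 90 × 16 = 1440.00, centroid at (61.00, 8.00).
web: A = 16 × 170 = 2720.00, centroid at (8.00, 101.00).
top flange: A = 70 × 18 = 1260.00, centroid at (-19.00, 195.00).
ΣA = 5420.00 mm², ΣAx̄ = 85660.00 mm³, ΣAȳ = 531940.00 mm³.
x̄ = 85660.00/5420.00 = 15.80 mm; ȳ = 531940.00/5420.00 = 98.14 mm.

x̄ = 15.80 mm, ȳ = 98.14 mm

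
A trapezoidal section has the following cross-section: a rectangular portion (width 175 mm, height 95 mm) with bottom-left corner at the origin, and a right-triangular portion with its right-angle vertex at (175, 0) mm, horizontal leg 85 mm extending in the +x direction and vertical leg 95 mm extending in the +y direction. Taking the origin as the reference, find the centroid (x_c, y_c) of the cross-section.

rectangular portion: A = 175 × 95 = 16625.00, centroid at (87.50, 47.50).
triangular portion: A = ½·85·95 = 4037.50, centroid at (203.33, 31.67).
ΣA = 20662.50 mm²
ΣAx_c = (16625.00)(87.50) + (4037.50)(203.33) = 2275645.83 mm³
ΣAy_c = (16625.00)(47.50) + (4037.50)(31.67) = 917541.67 mm³
x_c = 2275645.83 / 20662.50 = 110.13 mm
y_c = 917541.67 / 20662.50 = 44.41 mm

x_c = 110.13 mm, y_c = 44.41 mm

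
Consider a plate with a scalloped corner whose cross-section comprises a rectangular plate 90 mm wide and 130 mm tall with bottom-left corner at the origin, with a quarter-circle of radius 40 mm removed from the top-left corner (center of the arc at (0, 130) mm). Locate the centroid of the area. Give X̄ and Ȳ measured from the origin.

plate: A = 90 × 130 = 11700.00, centroid at (45.00, 65.00).
removed quarter-circle: A = −¼π·40² = -1256.64, centroid at (16.98, 113.02).
ΣA = 10443.36 mm², ΣAX̄ = 505166.67 mm³, ΣAȲ = 618470.52 mm³.
X̄ = 505166.67/10443.36 = 48.37 mm; Ȳ = 618470.52/10443.36 = 59.22 mm.

X̄ = 48.37 mm, Ȳ = 59.22 mm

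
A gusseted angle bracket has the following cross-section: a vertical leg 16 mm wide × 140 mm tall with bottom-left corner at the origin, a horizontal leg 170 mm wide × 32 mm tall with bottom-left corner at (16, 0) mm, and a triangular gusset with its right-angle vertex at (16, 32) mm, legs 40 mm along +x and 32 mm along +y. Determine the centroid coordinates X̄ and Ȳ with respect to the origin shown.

Part | A | x̄ᵢ | ȳᵢ | A·x̄ᵢ | A·ȳᵢ
vertical leg | 2240.00 | 8.00 | 70.00 | 17920.00 | 156800.00
horizontal leg | 5440.00 | 101.00 | 16.00 | 549440.00 | 87040.00
gusset | 640.00 | 29.33 | 42.67 | 18773.33 | 27306.67
Σ | 8320.00 |  |  | 586133.33 | 271146.67
X̄ = 586133.33 / 8320.00 = 70.45 mm
Ȳ = 271146.67 / 8320.00 = 32.59 mm

X̄ = 70.45 mm, Ȳ = 32.59 mm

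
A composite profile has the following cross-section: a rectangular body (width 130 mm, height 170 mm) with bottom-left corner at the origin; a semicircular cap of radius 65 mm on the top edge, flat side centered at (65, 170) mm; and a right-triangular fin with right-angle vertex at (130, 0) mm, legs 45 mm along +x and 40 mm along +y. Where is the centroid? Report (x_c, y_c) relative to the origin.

Part | A | x̄ᵢ | ȳᵢ | A·x̄ᵢ | A·ȳᵢ
rectangular body | 22100.00 | 65.00 | 85.00 | 1436500.00 | 1878500.00
semicircular top | 6636.61 | 65.00 | 197.59 | 431379.94 | 1311307.80
triangular fin | 900.00 | 145.00 | 13.33 | 130500.00 | 12000.00
Σ | 29636.61 |  |  | 1998379.94 | 3201807.80
x_c = 1998379.94 / 29636.61 = 67.43 mm
y_c = 3201807.80 / 29636.61 = 108.04 mm

x_c = 67.43 mm, y_c = 108.04 mm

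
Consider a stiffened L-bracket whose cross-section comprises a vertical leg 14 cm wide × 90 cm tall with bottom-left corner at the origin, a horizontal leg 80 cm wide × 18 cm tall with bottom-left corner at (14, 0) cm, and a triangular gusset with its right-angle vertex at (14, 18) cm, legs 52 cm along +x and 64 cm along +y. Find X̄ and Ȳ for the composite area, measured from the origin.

X̄ = 31.79 cm, Ȳ = 30.96 cm

vertical leg: A = 14 × 90 = 1260.00, centroid at (7.00, 45.00).
horizontal leg: A = 80 × 18 = 1440.00, centroid at (54.00, 9.00).
gusset: A = ½·52·64 = 1664.00, centroid at (31.33, 39.33).
ΣA = 4364.00 cm², ΣAX̄ = 138718.67 cm³, ΣAȲ = 135110.67 cm³.
X̄ = 138718.67/4364.00 = 31.79 cm; Ȳ = 135110.67/4364.00 = 30.96 cm.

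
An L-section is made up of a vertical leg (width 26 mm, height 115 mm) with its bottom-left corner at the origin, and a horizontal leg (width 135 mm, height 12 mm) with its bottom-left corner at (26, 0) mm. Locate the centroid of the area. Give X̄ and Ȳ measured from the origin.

X̄ = 41.29 mm, Ȳ = 39.40 mm

vertical leg: A = 26 × 115 = 2990.00, centroid at (13.00, 57.50).
horizontal leg: A = 135 × 12 = 1620.00, centroid at (93.50, 6.00).
ΣA = 4610.00 mm²
ΣAX̄ = (2990.00)(13.00) + (1620.00)(93.50) = 190340.00 mm³
ΣAȲ = (2990.00)(57.50) + (1620.00)(6.00) = 181645.00 mm³
X̄ = 190340.00 / 4610.00 = 41.29 mm
Ȳ = 181645.00 / 4610.00 = 39.40 mm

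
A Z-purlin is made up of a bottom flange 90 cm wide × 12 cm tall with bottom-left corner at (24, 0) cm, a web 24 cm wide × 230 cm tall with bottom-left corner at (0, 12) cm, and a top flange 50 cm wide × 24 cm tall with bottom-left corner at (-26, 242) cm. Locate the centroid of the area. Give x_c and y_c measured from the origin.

x_c = 17.89 cm, y_c = 129.78 cm

Part | A | x̄ᵢ | ȳᵢ | A·x̄ᵢ | A·ȳᵢ
bottom flange | 1080.00 | 69.00 | 6.00 | 74520.00 | 6480.00
web | 5520.00 | 12.00 | 127.00 | 66240.00 | 701040.00
top flange | 1200.00 | -1.00 | 254.00 | -1200.00 | 304800.00
Σ | 7800.00 |  |  | 139560.00 | 1012320.00
x_c = 139560.00 / 7800.00 = 17.89 cm
y_c = 1012320.00 / 7800.00 = 129.78 cm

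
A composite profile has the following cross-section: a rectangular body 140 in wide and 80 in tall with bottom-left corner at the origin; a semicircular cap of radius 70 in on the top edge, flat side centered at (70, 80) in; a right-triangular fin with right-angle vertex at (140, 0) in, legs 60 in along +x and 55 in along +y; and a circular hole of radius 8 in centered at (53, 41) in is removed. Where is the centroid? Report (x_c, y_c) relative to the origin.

Part | A | x̄ᵢ | ȳᵢ | A·x̄ᵢ | A·ȳᵢ
rectangular body | 11200.00 | 70.00 | 40.00 | 784000.00 | 448000.00
semicircular top | 7696.90 | 70.00 | 109.71 | 538783.14 | 844418.83
triangular fin | 1650.00 | 160.00 | 18.33 | 264000.00 | 30250.00
hole | -201.06 | 53.00 | 41.00 | -10656.28 | -8243.54
Σ | 20345.84 |  |  | 1576126.86 | 1314425.29
x_c = 1576126.86 / 20345.84 = 77.47 in
y_c = 1314425.29 / 20345.84 = 64.60 in

x_c = 77.47 in, y_c = 64.60 in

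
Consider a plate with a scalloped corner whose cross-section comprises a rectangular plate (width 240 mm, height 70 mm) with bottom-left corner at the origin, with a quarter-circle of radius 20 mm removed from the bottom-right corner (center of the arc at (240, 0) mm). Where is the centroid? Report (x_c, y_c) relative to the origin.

Part | A | x̄ᵢ | ȳᵢ | A·x̄ᵢ | A·ȳᵢ
plate | 16800.00 | 120.00 | 35.00 | 2016000.00 | 588000.00
removed quarter-circle | -314.16 | 231.51 | 8.49 | -72731.56 | -2666.67
Σ | 16485.84 |  |  | 1943268.44 | 585333.33
x_c = 1943268.44 / 16485.84 = 117.87 mm
y_c = 585333.33 / 16485.84 = 35.51 mm

x_c = 117.87 mm, y_c = 35.51 mm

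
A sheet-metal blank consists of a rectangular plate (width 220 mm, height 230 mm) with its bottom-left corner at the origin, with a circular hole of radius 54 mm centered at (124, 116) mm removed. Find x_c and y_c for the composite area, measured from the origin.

Part | A | x̄ᵢ | ȳᵢ | A·x̄ᵢ | A·ȳᵢ
plate | 50600.00 | 110.00 | 115.00 | 5566000.00 | 5819000.00
hole | -9160.88 | 124.00 | 116.00 | -1135949.64 | -1062662.56
Σ | 41439.12 |  |  | 4430050.36 | 4756337.44
x_c = 4430050.36 / 41439.12 = 106.91 mm
y_c = 4756337.44 / 41439.12 = 114.78 mm

x_c = 106.91 mm, y_c = 114.78 mm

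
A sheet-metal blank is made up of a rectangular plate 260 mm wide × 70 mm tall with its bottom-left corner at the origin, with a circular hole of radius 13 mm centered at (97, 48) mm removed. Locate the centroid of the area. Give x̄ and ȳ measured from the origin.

x̄ = 130.99 mm, ȳ = 34.61 mm

plate: A = 260 × 70 = 18200.00, centroid at (130.00, 35.00).
hole: A = −π·13² = -530.93, centroid at (97.00, 48.00).
ΣA = 17669.07 mm², ΣAx̄ = 2314499.87 mm³, ΣAȳ = 611515.40 mm³.
x̄ = 2314499.87/17669.07 = 130.99 mm; ȳ = 611515.40/17669.07 = 34.61 mm.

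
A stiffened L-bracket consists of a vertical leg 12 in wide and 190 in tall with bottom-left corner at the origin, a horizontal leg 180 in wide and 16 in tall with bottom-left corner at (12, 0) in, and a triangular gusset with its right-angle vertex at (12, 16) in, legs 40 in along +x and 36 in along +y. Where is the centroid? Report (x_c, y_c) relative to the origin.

x_c = 55.39 in, y_c = 44.18 in

vertical leg: A = 12 × 190 = 2280.00, centroid at (6.00, 95.00).
horizontal leg: A = 180 × 16 = 2880.00, centroid at (102.00, 8.00).
gusset: A = ½·40·36 = 720.00, centroid at (25.33, 28.00).
ΣA = 5880.00 in²
ΣAx_c = (2280.00)(6.00) + (2880.00)(102.00) + (720.00)(25.33) = 325680.00 in³
ΣAy_c = (2280.00)(95.00) + (2880.00)(8.00) + (720.00)(28.00) = 259800.00 in³
x_c = 325680.00 / 5880.00 = 55.39 in
y_c = 259800.00 / 5880.00 = 44.18 in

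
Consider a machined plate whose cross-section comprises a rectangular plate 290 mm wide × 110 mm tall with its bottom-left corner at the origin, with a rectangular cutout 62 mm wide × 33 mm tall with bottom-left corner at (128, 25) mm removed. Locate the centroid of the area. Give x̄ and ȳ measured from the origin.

x̄ = 144.04 mm, ȳ = 55.93 mm

plate: A = 290 × 110 = 31900.00, centroid at (145.00, 55.00).
hole: A = −(62 × 33) = -2046.00, centroid at (159.00, 41.50).
ΣA = 29854.00 mm², ΣAx̄ = 4300186.00 mm³, ΣAȳ = 1669591.00 mm³.
x̄ = 4300186.00/29854.00 = 144.04 mm; ȳ = 1669591.00/29854.00 = 55.93 mm.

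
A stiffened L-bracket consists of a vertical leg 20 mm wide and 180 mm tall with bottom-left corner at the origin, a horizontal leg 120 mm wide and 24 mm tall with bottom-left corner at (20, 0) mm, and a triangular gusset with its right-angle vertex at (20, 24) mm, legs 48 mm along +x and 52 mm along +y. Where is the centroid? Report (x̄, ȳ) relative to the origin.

x̄ = 40.29 mm, ȳ = 53.07 mm

Part | A | x̄ᵢ | ȳᵢ | A·x̄ᵢ | A·ȳᵢ
vertical leg | 3600.00 | 10.00 | 90.00 | 36000.00 | 324000.00
horizontal leg | 2880.00 | 80.00 | 12.00 | 230400.00 | 34560.00
gusset | 1248.00 | 36.00 | 41.33 | 44928.00 | 51584.00
Σ | 7728.00 |  |  | 311328.00 | 410144.00
x̄ = 311328.00 / 7728.00 = 40.29 mm
ȳ = 410144.00 / 7728.00 = 53.07 mm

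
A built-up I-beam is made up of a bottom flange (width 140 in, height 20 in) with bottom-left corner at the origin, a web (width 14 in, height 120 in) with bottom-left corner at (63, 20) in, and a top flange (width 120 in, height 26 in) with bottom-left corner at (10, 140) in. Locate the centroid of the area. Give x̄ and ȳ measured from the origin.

bottom flange: A = 140 × 20 = 2800.00, centroid at (70.00, 10.00).
web: A = 14 × 120 = 1680.00, centroid at (70.00, 80.00).
top flange: A = 120 × 26 = 3120.00, centroid at (70.00, 153.00).
ΣA = 7600.00 in²
ΣAx̄ = (2800.00)(70.00) + (1680.00)(70.00) + (3120.00)(70.00) = 532000.00 in³
ΣAȳ = (2800.00)(10.00) + (1680.00)(80.00) + (3120.00)(153.00) = 639760.00 in³
x̄ = 532000.00 / 7600.00 = 70.00 in
ȳ = 639760.00 / 7600.00 = 84.18 in

x̄ = 70.00 in, ȳ = 84.18 in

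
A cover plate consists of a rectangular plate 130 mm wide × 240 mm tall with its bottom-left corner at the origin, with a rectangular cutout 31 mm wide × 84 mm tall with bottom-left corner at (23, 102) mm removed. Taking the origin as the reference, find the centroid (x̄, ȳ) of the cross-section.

x̄ = 67.41 mm, ȳ = 117.81 mm

plate: A = 130 × 240 = 31200.00, centroid at (65.00, 120.00).
hole: A = −(31 × 84) = -2604.00, centroid at (38.50, 144.00).
ΣA = 28596.00 mm², ΣAx̄ = 1927746.00 mm³, ΣAȳ = 3369024.00 mm³.
x̄ = 1927746.00/28596.00 = 67.41 mm; ȳ = 3369024.00/28596.00 = 117.81 mm.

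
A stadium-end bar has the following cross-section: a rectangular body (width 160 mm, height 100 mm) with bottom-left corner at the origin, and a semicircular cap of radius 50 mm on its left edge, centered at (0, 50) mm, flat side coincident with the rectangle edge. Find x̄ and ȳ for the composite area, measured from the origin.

x̄ = 60.05 mm, ȳ = 50.00 mm

Part | A | x̄ᵢ | ȳᵢ | A·x̄ᵢ | A·ȳᵢ
rectangular body | 16000.00 | 80.00 | 50.00 | 1280000.00 | 800000.00
semicircular end | 3926.99 | -21.22 | 50.00 | -83333.33 | 196349.54
Σ | 19926.99 |  |  | 1196666.67 | 996349.54
x̄ = 1196666.67 / 19926.99 = 60.05 mm
ȳ = 996349.54 / 19926.99 = 50.00 mm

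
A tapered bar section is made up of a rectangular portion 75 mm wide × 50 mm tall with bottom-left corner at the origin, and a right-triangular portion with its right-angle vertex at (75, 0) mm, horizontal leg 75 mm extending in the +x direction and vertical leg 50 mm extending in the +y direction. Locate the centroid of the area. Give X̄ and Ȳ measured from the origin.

X̄ = 58.33 mm, Ȳ = 22.22 mm

Part | A | x̄ᵢ | ȳᵢ | A·x̄ᵢ | A·ȳᵢ
rectangular portion | 3750.00 | 37.50 | 25.00 | 140625.00 | 93750.00
triangular portion | 1875.00 | 100.00 | 16.67 | 187500.00 | 31250.00
Σ | 5625.00 |  |  | 328125.00 | 125000.00
X̄ = 328125.00 / 5625.00 = 58.33 mm
Ȳ = 125000.00 / 5625.00 = 22.22 mm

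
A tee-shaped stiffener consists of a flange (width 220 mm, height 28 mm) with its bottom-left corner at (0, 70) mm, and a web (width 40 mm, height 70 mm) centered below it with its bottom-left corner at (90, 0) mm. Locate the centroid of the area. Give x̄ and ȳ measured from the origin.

x̄ = 110.00 mm, ȳ = 68.69 mm

Part | A | x̄ᵢ | ȳᵢ | A·x̄ᵢ | A·ȳᵢ
web | 2800.00 | 110.00 | 35.00 | 308000.00 | 98000.00
flange | 6160.00 | 110.00 | 84.00 | 677600.00 | 517440.00
Σ | 8960.00 |  |  | 985600.00 | 615440.00
x̄ = 985600.00 / 8960.00 = 110.00 mm
ȳ = 615440.00 / 8960.00 = 68.69 mm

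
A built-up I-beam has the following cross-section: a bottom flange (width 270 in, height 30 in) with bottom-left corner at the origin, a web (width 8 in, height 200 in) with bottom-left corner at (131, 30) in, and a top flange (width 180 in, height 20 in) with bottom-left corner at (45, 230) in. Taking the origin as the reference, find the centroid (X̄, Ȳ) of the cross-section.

X̄ = 135.00 in, Ȳ = 89.74 in

bottom flange: A = 270 × 30 = 8100.00, centroid at (135.00, 15.00).
web: A = 8 × 200 = 1600.00, centroid at (135.00, 130.00).
top flange: A = 180 × 20 = 3600.00, centroid at (135.00, 240.00).
ΣA = 13300.00 in²
ΣAX̄ = (8100.00)(135.00) + (1600.00)(135.00) + (3600.00)(135.00) = 1795500.00 in³
ΣAȲ = (8100.00)(15.00) + (1600.00)(130.00) + (3600.00)(240.00) = 1193500.00 in³
X̄ = 1795500.00 / 13300.00 = 135.00 in
Ȳ = 1193500.00 / 13300.00 = 89.74 in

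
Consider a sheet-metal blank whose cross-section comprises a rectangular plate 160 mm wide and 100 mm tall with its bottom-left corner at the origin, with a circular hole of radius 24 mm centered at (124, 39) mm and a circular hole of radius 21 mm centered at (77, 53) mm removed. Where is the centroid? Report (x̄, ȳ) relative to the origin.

plate: A = 160 × 100 = 16000.00, centroid at (80.00, 50.00).
hole 1: A = −π·24² = -1809.56, centroid at (124.00, 39.00).
hole 2: A = −π·21² = -1385.44, centroid at (77.00, 53.00).
ΣA = 12805.00 mm²
ΣAx̄ = (16000.00)(80.00) + (-1809.56)(124.00) + (-1385.44)(77.00) = 948935.82 mm³
ΣAȳ = (16000.00)(50.00) + (-1809.56)(39.00) + (-1385.44)(53.00) = 655998.82 mm³
x̄ = 948935.82 / 12805.00 = 74.11 mm
ȳ = 655998.82 / 12805.00 = 51.23 mm

x̄ = 74.11 mm, ȳ = 51.23 mm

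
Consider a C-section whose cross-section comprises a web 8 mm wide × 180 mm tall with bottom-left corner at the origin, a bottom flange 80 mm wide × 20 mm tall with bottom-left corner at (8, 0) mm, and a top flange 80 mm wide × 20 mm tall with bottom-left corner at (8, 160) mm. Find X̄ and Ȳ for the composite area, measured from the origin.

Part | A | x̄ᵢ | ȳᵢ | A·x̄ᵢ | A·ȳᵢ
web | 1440.00 | 4.00 | 90.00 | 5760.00 | 129600.00
bottom flange | 1600.00 | 48.00 | 10.00 | 76800.00 | 16000.00
top flange | 1600.00 | 48.00 | 170.00 | 76800.00 | 272000.00
Σ | 4640.00 |  |  | 159360.00 | 417600.00
X̄ = 159360.00 / 4640.00 = 34.34 mm
Ȳ = 417600.00 / 4640.00 = 90.00 mm

X̄ = 34.34 mm, Ȳ = 90.00 mm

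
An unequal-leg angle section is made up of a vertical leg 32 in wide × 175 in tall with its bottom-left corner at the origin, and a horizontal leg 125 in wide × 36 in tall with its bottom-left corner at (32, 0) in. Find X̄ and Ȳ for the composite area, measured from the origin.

vertical leg: A = 32 × 175 = 5600.00, centroid at (16.00, 87.50).
horizontal leg: A = 125 × 36 = 4500.00, centroid at (94.50, 18.00).
ΣA = 10100.00 in², ΣAX̄ = 514850.00 in³, ΣAȲ = 571000.00 in³.
X̄ = 514850.00/10100.00 = 50.98 in; Ȳ = 571000.00/10100.00 = 56.53 in.

X̄ = 50.98 in, Ȳ = 56.53 in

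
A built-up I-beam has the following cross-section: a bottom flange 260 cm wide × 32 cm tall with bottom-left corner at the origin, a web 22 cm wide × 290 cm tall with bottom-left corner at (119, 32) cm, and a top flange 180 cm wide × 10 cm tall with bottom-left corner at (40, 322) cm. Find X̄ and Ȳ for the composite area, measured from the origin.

X̄ = 130.00 cm, Ȳ = 112.18 cm

Part | A | x̄ᵢ | ȳᵢ | A·x̄ᵢ | A·ȳᵢ
bottom flange | 8320.00 | 130.00 | 16.00 | 1081600.00 | 133120.00
web | 6380.00 | 130.00 | 177.00 | 829400.00 | 1129260.00
top flange | 1800.00 | 130.00 | 327.00 | 234000.00 | 588600.00
Σ | 16500.00 |  |  | 2145000.00 | 1850980.00
X̄ = 2145000.00 / 16500.00 = 130.00 cm
Ȳ = 1850980.00 / 16500.00 = 112.18 cm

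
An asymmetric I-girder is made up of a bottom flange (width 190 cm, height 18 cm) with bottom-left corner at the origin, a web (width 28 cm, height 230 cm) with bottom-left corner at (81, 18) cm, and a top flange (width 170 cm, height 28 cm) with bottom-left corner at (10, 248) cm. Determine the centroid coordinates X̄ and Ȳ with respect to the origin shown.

bottom flange: A = 190 × 18 = 3420.00, centroid at (95.00, 9.00).
web: A = 28 × 230 = 6440.00, centroid at (95.00, 133.00).
top flange: A = 170 × 28 = 4760.00, centroid at (95.00, 262.00).
ΣA = 14620.00 cm², ΣAX̄ = 1388900.00 cm³, ΣAȲ = 2134420.00 cm³.
X̄ = 1388900.00/14620.00 = 95.00 cm; Ȳ = 2134420.00/14620.00 = 145.99 cm.

X̄ = 95.00 cm, Ȳ = 145.99 cm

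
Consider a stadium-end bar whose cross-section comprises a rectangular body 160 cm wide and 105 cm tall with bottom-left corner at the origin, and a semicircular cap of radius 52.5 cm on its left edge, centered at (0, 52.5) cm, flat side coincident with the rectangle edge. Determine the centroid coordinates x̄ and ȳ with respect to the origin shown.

Part | A | x̄ᵢ | ȳᵢ | A·x̄ᵢ | A·ȳᵢ
rectangular body | 16800.00 | 80.00 | 52.50 | 1344000.00 | 882000.00
semicircular end | 4329.51 | -22.28 | 52.50 | -96468.75 | 227299.14
Σ | 21129.51 |  |  | 1247531.25 | 1109299.14
x̄ = 1247531.25 / 21129.51 = 59.04 cm
ȳ = 1109299.14 / 21129.51 = 52.50 cm

x̄ = 59.04 cm, ȳ = 52.50 cm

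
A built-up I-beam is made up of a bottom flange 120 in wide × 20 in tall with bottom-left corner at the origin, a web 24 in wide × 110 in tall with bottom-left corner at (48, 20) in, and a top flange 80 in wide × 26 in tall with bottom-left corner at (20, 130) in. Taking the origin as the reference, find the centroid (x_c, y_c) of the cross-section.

Part | A | x̄ᵢ | ȳᵢ | A·x̄ᵢ | A·ȳᵢ
bottom flange | 2400.00 | 60.00 | 10.00 | 144000.00 | 24000.00
web | 2640.00 | 60.00 | 75.00 | 158400.00 | 198000.00
top flange | 2080.00 | 60.00 | 143.00 | 124800.00 | 297440.00
Σ | 7120.00 |  |  | 427200.00 | 519440.00
x_c = 427200.00 / 7120.00 = 60.00 in
y_c = 519440.00 / 7120.00 = 72.96 in

x_c = 60.00 in, y_c = 72.96 in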